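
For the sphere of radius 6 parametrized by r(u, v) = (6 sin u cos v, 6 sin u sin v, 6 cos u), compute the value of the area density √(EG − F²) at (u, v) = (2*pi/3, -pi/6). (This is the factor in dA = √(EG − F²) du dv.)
√(EG − F²)|_{(2*pi/3, -pi/6)} = 18*sqrt(3)

E = 36, F = 0, G = 36*sin(u)^2, so EG − F² = 1296*sin(u)^2. Taking the positive square root: √(EG − F²) = 36*Abs(sin(u)). At (u, v) = (2*pi/3, -pi/6): 18*sqrt(3).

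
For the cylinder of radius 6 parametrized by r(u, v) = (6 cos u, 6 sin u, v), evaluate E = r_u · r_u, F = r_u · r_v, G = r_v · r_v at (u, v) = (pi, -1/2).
E = 36;  F = 0;  G = 1

Partials: r_u = (-6*sin(u), 6*cos(u), 0), r_v = (0, 0, 1). As functions of (u, v):
  E = r_u · r_u = 36,
  F = r_u · r_v = 0,
  G = r_v · r_v = 1.
Evaluating at (u, v) = (pi, -1/2): E = 36, F = 0, G = 1.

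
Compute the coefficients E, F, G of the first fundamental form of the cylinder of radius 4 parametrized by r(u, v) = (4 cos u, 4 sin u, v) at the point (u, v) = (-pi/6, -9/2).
E = 16;  F = 0;  G = 1

Partials: r_u = (-4*sin(u), 4*cos(u), 0), r_v = (0, 0, 1). As functions of (u, v):
  E = r_u · r_u = 16,
  F = r_u · r_v = 0,
  G = r_v · r_v = 1.
Evaluating at (u, v) = (-pi/6, -9/2): E = 16, F = 0, G = 1.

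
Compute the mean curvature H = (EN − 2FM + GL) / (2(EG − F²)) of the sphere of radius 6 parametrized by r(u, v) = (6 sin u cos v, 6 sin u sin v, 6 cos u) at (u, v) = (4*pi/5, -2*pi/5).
H = -1/6

With E = 36, F = 0, G = 36*sin(u)^2, L = -6*sin(u)/Abs(sin(u)), M = 0, N = -6*sin(u)^3/Abs(sin(u)), assemble
  H = (EN − 2FM + GL) / (2(EG − F²)) = -sin(u)/(6*Abs(sin(u))).
At (u, v) = (4*pi/5, -2*pi/5): H = -1/6.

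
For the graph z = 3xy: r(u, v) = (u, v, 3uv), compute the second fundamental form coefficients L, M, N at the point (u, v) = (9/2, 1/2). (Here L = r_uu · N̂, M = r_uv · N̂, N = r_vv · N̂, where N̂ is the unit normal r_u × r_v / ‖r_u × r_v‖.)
L = 0;  M = 3*sqrt(742)/371;  N = 0

Compute the unit normal N̂(u, v) = (-3*v/sqrt(9*u^2 + 9*v^2 + 1), -3*u/sqrt(9*u^2 + 9*v^2 + 1), 1/sqrt(9*u^2 + 9*v^2 + 1)), and the second partials r_uu, r_uv, r_vv. Take dot products:
  L(u, v) = r_uu · N̂ = 0,
  M(u, v) = r_uv · N̂ = 3/sqrt(9*u^2 + 9*v^2 + 1),
  N(u, v) = r_vv · N̂ = 0.
Evaluating at (u, v) = (9/2, 1/2):
  L = 0, M = 3*sqrt(742)/371, N = 0.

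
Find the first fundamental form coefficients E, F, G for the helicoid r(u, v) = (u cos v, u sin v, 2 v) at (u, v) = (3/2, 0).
E = 1;  F = 0;  G = 25/4

Partials: r_u = (cos(v), sin(v), 0), r_v = (-u*sin(v), u*cos(v), 2). As functions of (u, v):
  E = r_u · r_u = 1,
  F = r_u · r_v = 0,
  G = r_v · r_v = u^2 + 4.
Evaluating at (u, v) = (3/2, 0): E = 1, F = 0, G = 25/4.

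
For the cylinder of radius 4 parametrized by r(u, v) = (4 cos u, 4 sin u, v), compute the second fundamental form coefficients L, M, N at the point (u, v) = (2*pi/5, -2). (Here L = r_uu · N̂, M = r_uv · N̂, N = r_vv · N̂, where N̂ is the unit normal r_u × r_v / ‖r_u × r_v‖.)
L = -4;  M = 0;  N = 0

Compute the unit normal N̂(u, v) = (cos(u), sin(u), 0), and the second partials r_uu, r_uv, r_vv. Take dot products:
  L(u, v) = r_uu · N̂ = -4,
  M(u, v) = r_uv · N̂ = 0,
  N(u, v) = r_vv · N̂ = 0.
Evaluating at (u, v) = (2*pi/5, -2):
  L = -4, M = 0, N = 0.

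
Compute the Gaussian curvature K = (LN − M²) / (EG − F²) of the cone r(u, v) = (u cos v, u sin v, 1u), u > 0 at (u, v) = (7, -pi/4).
K = 0

Coefficients of the first fundamental form: E = 2, F = 0, G = u^2.
Coefficients of the second fundamental form: L = 0, M = 0, N = sqrt(2)*u^2/(2*Abs(u)).
Assemble K = (LN − M²)/(EG − F²) = 0. At (u, v) = (7, -pi/4): K = 0.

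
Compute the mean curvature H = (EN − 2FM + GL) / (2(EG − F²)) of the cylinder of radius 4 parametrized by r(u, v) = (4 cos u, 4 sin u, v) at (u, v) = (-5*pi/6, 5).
H = -1/8

With E = 16, F = 0, G = 1, L = -4, M = 0, N = 0, assemble
  H = (EN − 2FM + GL) / (2(EG − F²)) = -1/8.
At (u, v) = (-5*pi/6, 5): H = -1/8.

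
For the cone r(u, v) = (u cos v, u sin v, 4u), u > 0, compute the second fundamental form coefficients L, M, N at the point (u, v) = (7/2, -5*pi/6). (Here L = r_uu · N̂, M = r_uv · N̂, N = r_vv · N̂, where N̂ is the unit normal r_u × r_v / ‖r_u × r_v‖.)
L = 0;  M = 0;  N = 14*sqrt(17)/17

Compute the unit normal N̂(u, v) = (-4*sqrt(17)*u*cos(v)/(17*Abs(u)), -4*sqrt(17)*u*sin(v)/(17*Abs(u)), sqrt(17)*u/(17*Abs(u))), and the second partials r_uu, r_uv, r_vv. Take dot products:
  L(u, v) = r_uu · N̂ = 0,
  M(u, v) = r_uv · N̂ = 0,
  N(u, v) = r_vv · N̂ = 4*sqrt(17)*u^2/(17*Abs(u)).
Evaluating at (u, v) = (7/2, -5*pi/6):
  L = 0, M = 0, N = 14*sqrt(17)/17.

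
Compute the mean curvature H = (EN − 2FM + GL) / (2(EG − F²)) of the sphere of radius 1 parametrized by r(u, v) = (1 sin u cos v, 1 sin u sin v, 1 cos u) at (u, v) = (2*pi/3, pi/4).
H = -1

With E = 1, F = 0, G = sin(u)^2, L = -sin(u)/Abs(sin(u)), M = 0, N = -sin(u)^3/Abs(sin(u)), assemble
  H = (EN − 2FM + GL) / (2(EG − F²)) = -sin(u)/Abs(sin(u)).
At (u, v) = (2*pi/3, pi/4): H = -1.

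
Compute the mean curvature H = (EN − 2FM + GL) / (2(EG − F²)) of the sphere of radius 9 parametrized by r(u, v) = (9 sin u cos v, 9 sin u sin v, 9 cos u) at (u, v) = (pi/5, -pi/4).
H = -1/9

With E = 81, F = 0, G = 81*sin(u)^2, L = -9*sin(u)/Abs(sin(u)), M = 0, N = -9*sin(u)^3/Abs(sin(u)), assemble
  H = (EN − 2FM + GL) / (2(EG − F²)) = -sin(u)/(9*Abs(sin(u))).
At (u, v) = (pi/5, -pi/4): H = -1/9.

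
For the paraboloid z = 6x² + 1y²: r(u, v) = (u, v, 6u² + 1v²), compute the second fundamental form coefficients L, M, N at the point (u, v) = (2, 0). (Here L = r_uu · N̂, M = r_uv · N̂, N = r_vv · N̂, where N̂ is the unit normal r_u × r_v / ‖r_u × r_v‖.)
L = 12*sqrt(577)/577;  M = 0;  N = 2*sqrt(577)/577

Compute the unit normal N̂(u, v) = (-12*u/sqrt(144*u^2 + 4*v^2 + 1), -2*v/sqrt(144*u^2 + 4*v^2 + 1), 1/sqrt(144*u^2 + 4*v^2 + 1)), and the second partials r_uu, r_uv, r_vv. Take dot products:
  L(u, v) = r_uu · N̂ = 12/sqrt(144*u^2 + 4*v^2 + 1),
  M(u, v) = r_uv · N̂ = 0,
  N(u, v) = r_vv · N̂ = 2/sqrt(144*u^2 + 4*v^2 + 1).
Evaluating at (u, v) = (2, 0):
  L = 12*sqrt(577)/577, M = 0, N = 2*sqrt(577)/577.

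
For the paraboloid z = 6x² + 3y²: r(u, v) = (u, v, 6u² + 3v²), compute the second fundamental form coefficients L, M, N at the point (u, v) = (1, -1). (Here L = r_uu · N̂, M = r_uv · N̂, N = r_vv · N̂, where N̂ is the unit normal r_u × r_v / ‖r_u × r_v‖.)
L = 12*sqrt(181)/181;  M = 0;  N = 6*sqrt(181)/181

Compute the unit normal N̂(u, v) = (-12*u/sqrt(144*u^2 + 36*v^2 + 1), -6*v/sqrt(144*u^2 + 36*v^2 + 1), 1/sqrt(144*u^2 + 36*v^2 + 1)), and the second partials r_uu, r_uv, r_vv. Take dot products:
  L(u, v) = r_uu · N̂ = 12/sqrt(144*u^2 + 36*v^2 + 1),
  M(u, v) = r_uv · N̂ = 0,
  N(u, v) = r_vv · N̂ = 6/sqrt(144*u^2 + 36*v^2 + 1).
Evaluating at (u, v) = (1, -1):
  L = 12*sqrt(181)/181, M = 0, N = 6*sqrt(181)/181.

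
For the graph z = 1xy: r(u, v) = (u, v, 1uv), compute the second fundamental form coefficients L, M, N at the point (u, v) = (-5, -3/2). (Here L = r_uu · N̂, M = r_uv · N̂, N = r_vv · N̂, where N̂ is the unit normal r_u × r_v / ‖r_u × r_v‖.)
L = 0;  M = 2*sqrt(113)/113;  N = 0

Compute the unit normal N̂(u, v) = (-v/sqrt(u^2 + v^2 + 1), -u/sqrt(u^2 + v^2 + 1), 1/sqrt(u^2 + v^2 + 1)), and the second partials r_uu, r_uv, r_vv. Take dot products:
  L(u, v) = r_uu · N̂ = 0,
  M(u, v) = r_uv · N̂ = 1/sqrt(u^2 + v^2 + 1),
  N(u, v) = r_vv · N̂ = 0.
Evaluating at (u, v) = (-5, -3/2):
  L = 0, M = 2*sqrt(113)/113, N = 0.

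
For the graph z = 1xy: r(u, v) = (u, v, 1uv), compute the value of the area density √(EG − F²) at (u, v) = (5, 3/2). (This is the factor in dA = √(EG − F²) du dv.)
√(EG − F²)|_{(5, 3/2)} = sqrt(113)/2

E = v^2 + 1, F = u*v, G = u^2 + 1, so EG − F² = u^2 + v^2 + 1. Taking the positive square root: √(EG − F²) = sqrt(u^2 + v^2 + 1). At (u, v) = (5, 3/2): sqrt(113)/2.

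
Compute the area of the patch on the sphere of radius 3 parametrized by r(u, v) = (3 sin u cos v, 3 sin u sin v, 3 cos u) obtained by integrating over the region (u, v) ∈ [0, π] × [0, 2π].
Area = 36*pi

Area = ∫∫ √(EG − F²) du dv with √(EG − F²) = 9*Abs(sin(u)). Integrating over [0, π] × [0, 2π] gives 36*pi.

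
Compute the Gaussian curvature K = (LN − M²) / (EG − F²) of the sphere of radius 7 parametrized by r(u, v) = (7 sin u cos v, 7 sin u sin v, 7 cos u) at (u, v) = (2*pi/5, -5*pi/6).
K = 1/49

Coefficients of the first fundamental form: E = 49, F = 0, G = 49*sin(u)^2.
Coefficients of the second fundamental form: L = -7*sin(u)/Abs(sin(u)), M = 0, N = -7*sin(u)^3/Abs(sin(u)).
Assemble K = (LN − M²)/(EG − F²) = 1/49. At (u, v) = (2*pi/5, -5*pi/6): K = 1/49.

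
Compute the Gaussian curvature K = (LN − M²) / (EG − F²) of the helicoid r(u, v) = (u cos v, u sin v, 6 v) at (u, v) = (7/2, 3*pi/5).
K = -576/37249

Coefficients of the first fundamental form: E = 1, F = 0, G = u^2 + 36.
Coefficients of the second fundamental form: L = 0, M = -6/sqrt(u^2 + 36), N = 0.
Assemble K = (LN − M²)/(EG − F²) = -36/(u^2 + 36)^2. At (u, v) = (7/2, 3*pi/5): K = -576/37249.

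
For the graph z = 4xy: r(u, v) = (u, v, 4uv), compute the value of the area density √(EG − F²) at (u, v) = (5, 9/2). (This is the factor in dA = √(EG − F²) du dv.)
√(EG − F²)|_{(5, 9/2)} = 5*sqrt(29)

E = 16*v^2 + 1, F = 16*u*v, G = 16*u^2 + 1, so EG − F² = 16*u^2 + 16*v^2 + 1. Taking the positive square root: √(EG − F²) = sqrt(16*u^2 + 16*v^2 + 1). At (u, v) = (5, 9/2): 5*sqrt(29).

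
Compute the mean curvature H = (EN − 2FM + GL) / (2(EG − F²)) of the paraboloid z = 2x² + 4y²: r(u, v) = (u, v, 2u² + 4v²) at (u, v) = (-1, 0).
H = 70*sqrt(17)/289

With E = 16*u^2 + 1, F = 32*u*v, G = 64*v^2 + 1, L = 4/sqrt(16*u^2 + 64*v^2 + 1), M = 0, N = 8/sqrt(16*u^2 + 64*v^2 + 1), assemble
  H = (EN − 2FM + GL) / (2(EG − F²)) = 2*(32*u^2 + 64*v^2 + 3)/(16*u^2 + 64*v^2 + 1)^(3/2).
At (u, v) = (-1, 0): H = 70*sqrt(17)/289.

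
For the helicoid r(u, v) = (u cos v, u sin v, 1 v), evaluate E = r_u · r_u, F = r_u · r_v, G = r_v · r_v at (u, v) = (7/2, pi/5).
E = 1;  F = 0;  G = 53/4

Partials: r_u = (cos(v), sin(v), 0), r_v = (-u*sin(v), u*cos(v), 1). As functions of (u, v):
  E = r_u · r_u = 1,
  F = r_u · r_v = 0,
  G = r_v · r_v = u^2 + 1.
Evaluating at (u, v) = (7/2, pi/5): E = 1, F = 0, G = 53/4.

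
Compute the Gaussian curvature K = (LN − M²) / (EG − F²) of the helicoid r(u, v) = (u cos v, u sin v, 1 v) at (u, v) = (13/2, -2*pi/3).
K = -16/29929

Coefficients of the first fundamental form: E = 1, F = 0, G = u^2 + 1.
Coefficients of the second fundamental form: L = 0, M = -1/sqrt(u^2 + 1), N = 0.
Assemble K = (LN − M²)/(EG − F²) = -1/(u^2 + 1)^2. At (u, v) = (13/2, -2*pi/3): K = -16/29929.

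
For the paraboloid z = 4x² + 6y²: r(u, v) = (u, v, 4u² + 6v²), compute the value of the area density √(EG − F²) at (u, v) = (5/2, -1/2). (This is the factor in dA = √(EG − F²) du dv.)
√(EG − F²)|_{(5/2, -1/2)} = sqrt(437)

E = 64*u^2 + 1, F = 96*u*v, G = 144*v^2 + 1, so EG − F² = 64*u^2 + 144*v^2 + 1. Taking the positive square root: √(EG − F²) = sqrt(64*u^2 + 144*v^2 + 1). At (u, v) = (5/2, -1/2): sqrt(437).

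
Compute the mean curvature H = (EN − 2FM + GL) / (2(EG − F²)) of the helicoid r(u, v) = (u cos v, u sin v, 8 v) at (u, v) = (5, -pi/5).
H = 0

With E = 1, F = 0, G = u^2 + 64, L = 0, M = -8/sqrt(u^2 + 64), N = 0, assemble
  H = (EN − 2FM + GL) / (2(EG − F²)) = 0.
At (u, v) = (5, -pi/5): H = 0.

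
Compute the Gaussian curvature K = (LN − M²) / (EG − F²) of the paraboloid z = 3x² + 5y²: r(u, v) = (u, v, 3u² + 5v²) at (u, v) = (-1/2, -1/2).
K = 12/245

Coefficients of the first fundamental form: E = 36*u^2 + 1, F = 60*u*v, G = 100*v^2 + 1.
Coefficients of the second fundamental form: L = 6/sqrt(36*u^2 + 100*v^2 + 1), M = 0, N = 10/sqrt(36*u^2 + 100*v^2 + 1).
Assemble K = (LN − M²)/(EG − F²) = 60/(1296*u^4 + 7200*u^2*v^2 + 72*u^2 + 10000*v^4 + 200*v^2 + 1). At (u, v) = (-1/2, -1/2): K = 12/245.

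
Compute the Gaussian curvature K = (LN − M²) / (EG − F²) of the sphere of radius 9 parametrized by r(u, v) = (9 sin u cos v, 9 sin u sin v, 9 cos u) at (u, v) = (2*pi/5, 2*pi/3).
K = 1/81

Coefficients of the first fundamental form: E = 81, F = 0, G = 81*sin(u)^2.
Coefficients of the second fundamental form: L = -9*sin(u)/Abs(sin(u)), M = 0, N = -9*sin(u)^3/Abs(sin(u)).
Assemble K = (LN − M²)/(EG − F²) = 1/81. At (u, v) = (2*pi/5, 2*pi/3): K = 1/81.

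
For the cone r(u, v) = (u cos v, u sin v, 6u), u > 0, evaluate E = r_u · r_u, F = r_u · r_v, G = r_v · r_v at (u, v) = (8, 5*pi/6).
E = 37;  F = 0;  G = 64

Partials: r_u = (cos(v), sin(v), 6), r_v = (-u*sin(v), u*cos(v), 0). As functions of (u, v):
  E = r_u · r_u = 37,
  F = r_u · r_v = 0,
  G = r_v · r_v = u^2.
Evaluating at (u, v) = (8, 5*pi/6): E = 37, F = 0, G = 64.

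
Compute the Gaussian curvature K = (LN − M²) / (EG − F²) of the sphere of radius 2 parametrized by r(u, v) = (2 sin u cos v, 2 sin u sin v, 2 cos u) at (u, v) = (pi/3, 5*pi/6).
K = 1/4

Coefficients of the first fundamental form: E = 4, F = 0, G = 4*sin(u)^2.
Coefficients of the second fundamental form: L = -2*sin(u)/Abs(sin(u)), M = 0, N = -2*sin(u)^3/Abs(sin(u)).
Assemble K = (LN − M²)/(EG − F²) = 1/4. At (u, v) = (pi/3, 5*pi/6): K = 1/4.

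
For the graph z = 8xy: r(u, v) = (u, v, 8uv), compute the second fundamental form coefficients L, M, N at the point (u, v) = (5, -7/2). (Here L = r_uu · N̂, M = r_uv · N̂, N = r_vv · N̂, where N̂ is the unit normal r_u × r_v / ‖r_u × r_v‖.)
L = 0;  M = 8*sqrt(265)/795;  N = 0

Compute the unit normal N̂(u, v) = (-8*v/sqrt(64*u^2 + 64*v^2 + 1), -8*u/sqrt(64*u^2 + 64*v^2 + 1), 1/sqrt(64*u^2 + 64*v^2 + 1)), and the second partials r_uu, r_uv, r_vv. Take dot products:
  L(u, v) = r_uu · N̂ = 0,
  M(u, v) = r_uv · N̂ = 8/sqrt(64*u^2 + 64*v^2 + 1),
  N(u, v) = r_vv · N̂ = 0.
Evaluating at (u, v) = (5, -7/2):
  L = 0, M = 8*sqrt(265)/795, N = 0.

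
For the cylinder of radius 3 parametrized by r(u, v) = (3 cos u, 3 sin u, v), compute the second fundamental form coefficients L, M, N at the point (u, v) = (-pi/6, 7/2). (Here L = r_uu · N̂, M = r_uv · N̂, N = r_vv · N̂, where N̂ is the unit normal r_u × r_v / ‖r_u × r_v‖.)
L = -3;  M = 0;  N = 0

Compute the unit normal N̂(u, v) = (cos(u), sin(u), 0), and the second partials r_uu, r_uv, r_vv. Take dot products:
  L(u, v) = r_uu · N̂ = -3,
  M(u, v) = r_uv · N̂ = 0,
  N(u, v) = r_vv · N̂ = 0.
Evaluating at (u, v) = (-pi/6, 7/2):
  L = -3, M = 0, N = 0.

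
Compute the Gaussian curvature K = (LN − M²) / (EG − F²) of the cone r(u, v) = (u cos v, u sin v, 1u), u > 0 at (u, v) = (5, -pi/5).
K = 0

Coefficients of the first fundamental form: E = 2, F = 0, G = u^2.
Coefficients of the second fundamental form: L = 0, M = 0, N = sqrt(2)*u^2/(2*Abs(u)).
Assemble K = (LN − M²)/(EG − F²) = 0. At (u, v) = (5, -pi/5): K = 0.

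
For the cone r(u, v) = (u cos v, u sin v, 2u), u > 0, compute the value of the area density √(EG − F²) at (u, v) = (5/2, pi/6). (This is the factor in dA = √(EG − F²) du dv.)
√(EG − F²)|_{(5/2, pi/6)} = 5*sqrt(5)/2

E = 5, F = 0, G = u^2, so EG − F² = 5*u^2. Taking the positive square root: √(EG − F²) = sqrt(5)*Abs(u). At (u, v) = (5/2, pi/6): 5*sqrt(5)/2.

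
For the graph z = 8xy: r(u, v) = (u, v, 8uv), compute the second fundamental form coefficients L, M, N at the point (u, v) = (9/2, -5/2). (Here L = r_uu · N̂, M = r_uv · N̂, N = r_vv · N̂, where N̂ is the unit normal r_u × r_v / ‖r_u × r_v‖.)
L = 0;  M = 8*sqrt(1697)/1697;  N = 0

Compute the unit normal N̂(u, v) = (-8*v/sqrt(64*u^2 + 64*v^2 + 1), -8*u/sqrt(64*u^2 + 64*v^2 + 1), 1/sqrt(64*u^2 + 64*v^2 + 1)), and the second partials r_uu, r_uv, r_vv. Take dot products:
  L(u, v) = r_uu · N̂ = 0,
  M(u, v) = r_uv · N̂ = 8/sqrt(64*u^2 + 64*v^2 + 1),
  N(u, v) = r_vv · N̂ = 0.
Evaluating at (u, v) = (9/2, -5/2):
  L = 0, M = 8*sqrt(1697)/1697, N = 0.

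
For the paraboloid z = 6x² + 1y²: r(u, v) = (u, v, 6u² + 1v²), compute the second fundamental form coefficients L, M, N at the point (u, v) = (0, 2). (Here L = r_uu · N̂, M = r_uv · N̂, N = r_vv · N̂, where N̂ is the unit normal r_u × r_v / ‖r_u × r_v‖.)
L = 12*sqrt(17)/17;  M = 0;  N = 2*sqrt(17)/17

Compute the unit normal N̂(u, v) = (-12*u/sqrt(144*u^2 + 4*v^2 + 1), -2*v/sqrt(144*u^2 + 4*v^2 + 1), 1/sqrt(144*u^2 + 4*v^2 + 1)), and the second partials r_uu, r_uv, r_vv. Take dot products:
  L(u, v) = r_uu · N̂ = 12/sqrt(144*u^2 + 4*v^2 + 1),
  M(u, v) = r_uv · N̂ = 0,
  N(u, v) = r_vv · N̂ = 2/sqrt(144*u^2 + 4*v^2 + 1).
Evaluating at (u, v) = (0, 2):
  L = 12*sqrt(17)/17, M = 0, N = 2*sqrt(17)/17.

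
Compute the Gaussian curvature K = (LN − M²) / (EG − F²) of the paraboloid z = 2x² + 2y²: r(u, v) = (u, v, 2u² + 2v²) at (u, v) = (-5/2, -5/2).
K = 16/40401

Coefficients of the first fundamental form: E = 16*u^2 + 1, F = 16*u*v, G = 16*v^2 + 1.
Coefficients of the second fundamental form: L = 4/sqrt(16*u^2 + 16*v^2 + 1), M = 0, N = 4/sqrt(16*u^2 + 16*v^2 + 1).
Assemble K = (LN − M²)/(EG − F²) = 16/(256*u^4 + 512*u^2*v^2 + 32*u^2 + 256*v^4 + 32*v^2 + 1). At (u, v) = (-5/2, -5/2): K = 16/40401.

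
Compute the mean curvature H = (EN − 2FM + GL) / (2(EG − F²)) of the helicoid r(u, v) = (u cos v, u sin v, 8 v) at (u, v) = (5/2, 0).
H = 0

With E = 1, F = 0, G = u^2 + 64, L = 0, M = -8/sqrt(u^2 + 64), N = 0, assemble
  H = (EN − 2FM + GL) / (2(EG − F²)) = 0.
At (u, v) = (5/2, 0): H = 0.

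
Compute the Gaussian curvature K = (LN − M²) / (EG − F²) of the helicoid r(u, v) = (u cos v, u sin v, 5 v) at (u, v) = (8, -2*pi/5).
K = -25/7921

Coefficients of the first fundamental form: E = 1, F = 0, G = u^2 + 25.
Coefficients of the second fundamental form: L = 0, M = -5/sqrt(u^2 + 25), N = 0.
Assemble K = (LN − M²)/(EG − F²) = -25/(u^2 + 25)^2. At (u, v) = (8, -2*pi/5): K = -25/7921.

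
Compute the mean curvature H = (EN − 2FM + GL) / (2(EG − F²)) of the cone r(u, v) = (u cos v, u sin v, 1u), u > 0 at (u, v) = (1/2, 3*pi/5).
H = sqrt(2)/2

With E = 2, F = 0, G = u^2, L = 0, M = 0, N = sqrt(2)*u^2/(2*Abs(u)), assemble
  H = (EN − 2FM + GL) / (2(EG − F²)) = sqrt(2)/(4*Abs(u)).
At (u, v) = (1/2, 3*pi/5): H = sqrt(2)/2.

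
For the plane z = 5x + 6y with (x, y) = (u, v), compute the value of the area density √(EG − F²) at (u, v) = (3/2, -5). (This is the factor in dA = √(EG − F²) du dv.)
√(EG − F²)|_{(3/2, -5)} = sqrt(62)

E = 26, F = 30, G = 37, so EG − F² = 62. Taking the positive square root: √(EG − F²) = sqrt(62). At (u, v) = (3/2, -5): sqrt(62).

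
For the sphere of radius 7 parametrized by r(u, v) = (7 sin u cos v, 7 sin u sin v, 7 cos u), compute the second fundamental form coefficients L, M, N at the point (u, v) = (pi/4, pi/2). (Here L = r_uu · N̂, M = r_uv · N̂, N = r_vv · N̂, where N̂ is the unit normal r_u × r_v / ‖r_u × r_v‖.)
L = -7;  M = 0;  N = -7/2

Compute the unit normal N̂(u, v) = (sin(u)^2*cos(v)/Abs(sin(u)), sin(u)^2*sin(v)/Abs(sin(u)), sin(2*u)/(2*Abs(sin(u)))), and the second partials r_uu, r_uv, r_vv. Take dot products:
  L(u, v) = r_uu · N̂ = -7*sin(u)/Abs(sin(u)),
  M(u, v) = r_uv · N̂ = 0,
  N(u, v) = r_vv · N̂ = -7*sin(u)^3/Abs(sin(u)).
Evaluating at (u, v) = (pi/4, pi/2):
  L = -7, M = 0, N = -7/2.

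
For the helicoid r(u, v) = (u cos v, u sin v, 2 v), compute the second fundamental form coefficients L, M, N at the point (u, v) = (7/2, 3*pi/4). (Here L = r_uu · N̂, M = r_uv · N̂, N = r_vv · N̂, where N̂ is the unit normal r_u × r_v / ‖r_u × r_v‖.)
L = 0;  M = -4*sqrt(65)/65;  N = 0

Compute the unit normal N̂(u, v) = (2*sin(v)/sqrt(u^2 + 4), -2*cos(v)/sqrt(u^2 + 4), u/sqrt(u^2 + 4)), and the second partials r_uu, r_uv, r_vv. Take dot products:
  L(u, v) = r_uu · N̂ = 0,
  M(u, v) = r_uv · N̂ = -2/sqrt(u^2 + 4),
  N(u, v) = r_vv · N̂ = 0.
Evaluating at (u, v) = (7/2, 3*pi/4):
  L = 0, M = -4*sqrt(65)/65, N = 0.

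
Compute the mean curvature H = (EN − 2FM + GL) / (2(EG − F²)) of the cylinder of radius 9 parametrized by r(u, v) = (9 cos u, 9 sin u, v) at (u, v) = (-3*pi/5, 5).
H = -1/18

With E = 81, F = 0, G = 1, L = -9, M = 0, N = 0, assemble
  H = (EN − 2FM + GL) / (2(EG − F²)) = -1/18.
At (u, v) = (-3*pi/5, 5): H = -1/18.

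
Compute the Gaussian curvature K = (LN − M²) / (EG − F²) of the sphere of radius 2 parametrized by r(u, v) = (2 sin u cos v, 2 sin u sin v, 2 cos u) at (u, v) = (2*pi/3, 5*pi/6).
K = 1/4

Coefficients of the first fundamental form: E = 4, F = 0, G = 4*sin(u)^2.
Coefficients of the second fundamental form: L = -2*sin(u)/Abs(sin(u)), M = 0, N = -2*sin(u)^3/Abs(sin(u)).
Assemble K = (LN − M²)/(EG − F²) = 1/4. At (u, v) = (2*pi/3, 5*pi/6): K = 1/4.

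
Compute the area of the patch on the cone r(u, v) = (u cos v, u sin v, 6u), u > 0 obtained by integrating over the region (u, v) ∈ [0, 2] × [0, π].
Area = 2*sqrt(37)*pi

Area = ∫∫ √(EG − F²) du dv with √(EG − F²) = sqrt(37)*Abs(u). Integrating over [0, 2] × [0, π] gives 2*sqrt(37)*pi.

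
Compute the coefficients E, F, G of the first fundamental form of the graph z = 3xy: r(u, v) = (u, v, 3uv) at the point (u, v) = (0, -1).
E = 10;  F = 0;  G = 1

Partials: r_u = (1, 0, 3*v), r_v = (0, 1, 3*u). As functions of (u, v):
  E = r_u · r_u = 9*v^2 + 1,
  F = r_u · r_v = 9*u*v,
  G = r_v · r_v = 9*u^2 + 1.
Evaluating at (u, v) = (0, -1): E = 10, F = 0, G = 1.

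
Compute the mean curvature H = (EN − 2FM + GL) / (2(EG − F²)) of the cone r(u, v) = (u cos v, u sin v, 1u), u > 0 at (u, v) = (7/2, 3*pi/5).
H = sqrt(2)/14

With E = 2, F = 0, G = u^2, L = 0, M = 0, N = sqrt(2)*u^2/(2*Abs(u)), assemble
  H = (EN − 2FM + GL) / (2(EG − F²)) = sqrt(2)/(4*Abs(u)).
At (u, v) = (7/2, 3*pi/5): H = sqrt(2)/14.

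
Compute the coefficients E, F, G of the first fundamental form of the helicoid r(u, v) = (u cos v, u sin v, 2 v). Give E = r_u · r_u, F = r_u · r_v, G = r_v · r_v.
E = 1;  F = 0;  G = u^2 + 4

Compute partials: r_u = (cos(v), sin(v), 0), r_v = (-u*sin(v), u*cos(v), 2). Then
  E = r_u · r_u = 1,
  F = r_u · r_v = 0,
  G = r_v · r_v = u^2 + 4.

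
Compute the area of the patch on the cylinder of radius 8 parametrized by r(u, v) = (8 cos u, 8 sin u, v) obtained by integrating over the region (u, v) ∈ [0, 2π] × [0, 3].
Area = 48*pi

Area = ∫∫ √(EG − F²) du dv with √(EG − F²) = 8. Integrating over [0, 2π] × [0, 3] gives 48*pi.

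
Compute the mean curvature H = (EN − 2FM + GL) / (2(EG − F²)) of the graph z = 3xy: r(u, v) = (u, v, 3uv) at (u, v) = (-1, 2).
H = 27*sqrt(46)/1058

With E = 9*v^2 + 1, F = 9*u*v, G = 9*u^2 + 1, L = 0, M = 3/sqrt(9*u^2 + 9*v^2 + 1), N = 0, assemble
  H = (EN − 2FM + GL) / (2(EG − F²)) = -27*u*v/(9*u^2 + 9*v^2 + 1)^(3/2).
At (u, v) = (-1, 2): H = 27*sqrt(46)/1058.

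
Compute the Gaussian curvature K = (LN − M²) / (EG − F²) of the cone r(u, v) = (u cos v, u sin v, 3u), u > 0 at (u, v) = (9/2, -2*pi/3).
K = 0

Coefficients of the first fundamental form: E = 10, F = 0, G = u^2.
Coefficients of the second fundamental form: L = 0, M = 0, N = 3*sqrt(10)*u^2/(10*Abs(u)).
Assemble K = (LN − M²)/(EG − F²) = 0. At (u, v) = (9/2, -2*pi/3): K = 0.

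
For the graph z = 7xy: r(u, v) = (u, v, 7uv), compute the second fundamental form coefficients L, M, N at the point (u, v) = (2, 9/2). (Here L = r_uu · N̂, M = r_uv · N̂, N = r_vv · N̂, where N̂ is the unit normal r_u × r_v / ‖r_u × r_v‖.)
L = 0;  M = 14*sqrt(4757)/4757;  N = 0

Compute the unit normal N̂(u, v) = (-7*v/sqrt(49*u^2 + 49*v^2 + 1), -7*u/sqrt(49*u^2 + 49*v^2 + 1), 1/sqrt(49*u^2 + 49*v^2 + 1)), and the second partials r_uu, r_uv, r_vv. Take dot products:
  L(u, v) = r_uu · N̂ = 0,
  M(u, v) = r_uv · N̂ = 7/sqrt(49*u^2 + 49*v^2 + 1),
  N(u, v) = r_vv · N̂ = 0.
Evaluating at (u, v) = (2, 9/2):
  L = 0, M = 14*sqrt(4757)/4757, N = 0.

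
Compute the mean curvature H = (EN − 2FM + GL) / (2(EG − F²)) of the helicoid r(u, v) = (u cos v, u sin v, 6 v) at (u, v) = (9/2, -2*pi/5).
H = 0

With E = 1, F = 0, G = u^2 + 36, L = 0, M = -6/sqrt(u^2 + 36), N = 0, assemble
  H = (EN − 2FM + GL) / (2(EG − F²)) = 0.
At (u, v) = (9/2, -2*pi/5): H = 0.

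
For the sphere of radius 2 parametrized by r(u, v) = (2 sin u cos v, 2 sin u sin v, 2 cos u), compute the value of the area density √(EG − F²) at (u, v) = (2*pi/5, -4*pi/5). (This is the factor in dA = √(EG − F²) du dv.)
√(EG − F²)|_{(2*pi/5, -4*pi/5)} = sqrt(2*sqrt(5) + 10)

E = 4, F = 0, G = 4*sin(u)^2, so EG − F² = 16*sin(u)^2. Taking the positive square root: √(EG − F²) = 4*Abs(sin(u)). At (u, v) = (2*pi/5, -4*pi/5): sqrt(2*sqrt(5) + 10).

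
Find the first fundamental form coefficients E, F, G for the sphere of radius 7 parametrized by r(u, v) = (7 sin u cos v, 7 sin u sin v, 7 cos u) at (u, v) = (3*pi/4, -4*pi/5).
E = 49;  F = 0;  G = 49/2

Partials: r_u = (7*cos(u)*cos(v), 7*sin(v)*cos(u), -7*sin(u)), r_v = (-7*sin(u)*sin(v), 7*sin(u)*cos(v), 0). As functions of (u, v):
  E = r_u · r_u = 49,
  F = r_u · r_v = 0,
  G = r_v · r_v = 49*sin(u)^2.
Evaluating at (u, v) = (3*pi/4, -4*pi/5): E = 49, F = 0, G = 49/2.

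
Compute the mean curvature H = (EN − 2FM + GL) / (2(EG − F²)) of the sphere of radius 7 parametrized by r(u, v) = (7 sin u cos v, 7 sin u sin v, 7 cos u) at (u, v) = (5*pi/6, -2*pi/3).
H = -1/7

With E = 49, F = 0, G = 49*sin(u)^2, L = -7*sin(u)/Abs(sin(u)), M = 0, N = -7*sin(u)^3/Abs(sin(u)), assemble
  H = (EN − 2FM + GL) / (2(EG − F²)) = -sin(u)/(7*Abs(sin(u))).
At (u, v) = (5*pi/6, -2*pi/3): H = -1/7.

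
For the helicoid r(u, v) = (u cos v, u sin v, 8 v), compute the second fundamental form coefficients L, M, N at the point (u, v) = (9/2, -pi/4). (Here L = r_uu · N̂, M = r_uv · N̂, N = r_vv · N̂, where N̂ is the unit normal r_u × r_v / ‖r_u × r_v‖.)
L = 0;  M = -16*sqrt(337)/337;  N = 0

Compute the unit normal N̂(u, v) = (8*sin(v)/sqrt(u^2 + 64), -8*cos(v)/sqrt(u^2 + 64), u/sqrt(u^2 + 64)), and the second partials r_uu, r_uv, r_vv. Take dot products:
  L(u, v) = r_uu · N̂ = 0,
  M(u, v) = r_uv · N̂ = -8/sqrt(u^2 + 64),
  N(u, v) = r_vv · N̂ = 0.
Evaluating at (u, v) = (9/2, -pi/4):
  L = 0, M = -16*sqrt(337)/337, N = 0.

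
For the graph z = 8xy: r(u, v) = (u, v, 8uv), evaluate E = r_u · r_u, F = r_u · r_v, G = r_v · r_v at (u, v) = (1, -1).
E = 65;  F = -64;  G = 65

Partials: r_u = (1, 0, 8*v), r_v = (0, 1, 8*u). As functions of (u, v):
  E = r_u · r_u = 64*v^2 + 1,
  F = r_u · r_v = 64*u*v,
  G = r_v · r_v = 64*u^2 + 1.
Evaluating at (u, v) = (1, -1): E = 65, F = -64, G = 65.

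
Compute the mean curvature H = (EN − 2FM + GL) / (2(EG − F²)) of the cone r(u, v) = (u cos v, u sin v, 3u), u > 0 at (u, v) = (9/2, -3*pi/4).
H = sqrt(10)/30

With E = 10, F = 0, G = u^2, L = 0, M = 0, N = 3*sqrt(10)*u^2/(10*Abs(u)), assemble
  H = (EN − 2FM + GL) / (2(EG − F²)) = 3*sqrt(10)/(20*Abs(u)).
At (u, v) = (9/2, -3*pi/4): H = sqrt(10)/30.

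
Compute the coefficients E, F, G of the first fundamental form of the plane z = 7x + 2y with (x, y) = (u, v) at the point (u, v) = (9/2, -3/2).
E = 50;  F = 14;  G = 5

Partials: r_u = (1, 0, 7), r_v = (0, 1, 2). As functions of (u, v):
  E = r_u · r_u = 50,
  F = r_u · r_v = 14,
  G = r_v · r_v = 5.
Evaluating at (u, v) = (9/2, -3/2): E = 50, F = 14, G = 5.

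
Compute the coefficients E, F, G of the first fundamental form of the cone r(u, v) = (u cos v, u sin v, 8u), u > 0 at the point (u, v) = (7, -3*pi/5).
E = 65;  F = 0;  G = 49

Partials: r_u = (cos(v), sin(v), 8), r_v = (-u*sin(v), u*cos(v), 0). As functions of (u, v):
  E = r_u · r_u = 65,
  F = r_u · r_v = 0,
  G = r_v · r_v = u^2.
Evaluating at (u, v) = (7, -3*pi/5): E = 65, F = 0, G = 49.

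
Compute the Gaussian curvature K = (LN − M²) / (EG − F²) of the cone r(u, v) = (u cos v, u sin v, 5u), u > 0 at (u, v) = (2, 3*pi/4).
K = 0

Coefficients of the first fundamental form: E = 26, F = 0, G = u^2.
Coefficients of the second fundamental form: L = 0, M = 0, N = 5*sqrt(26)*u^2/(26*Abs(u)).
Assemble K = (LN − M²)/(EG − F²) = 0. At (u, v) = (2, 3*pi/4): K = 0.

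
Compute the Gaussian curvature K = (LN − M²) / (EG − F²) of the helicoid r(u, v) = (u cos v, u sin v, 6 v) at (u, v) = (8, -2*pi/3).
K = -9/2500

Coefficients of the first fundamental form: E = 1, F = 0, G = u^2 + 36.
Coefficients of the second fundamental form: L = 0, M = -6/sqrt(u^2 + 36), N = 0.
Assemble K = (LN − M²)/(EG − F²) = -36/(u^2 + 36)^2. At (u, v) = (8, -2*pi/3): K = -9/2500.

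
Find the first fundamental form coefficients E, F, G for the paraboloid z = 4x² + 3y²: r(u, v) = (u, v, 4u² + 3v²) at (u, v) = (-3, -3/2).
E = 577;  F = 216;  G = 82

Partials: r_u = (1, 0, 8*u), r_v = (0, 1, 6*v). As functions of (u, v):
  E = r_u · r_u = 64*u^2 + 1,
  F = r_u · r_v = 48*u*v,
  G = r_v · r_v = 36*v^2 + 1.
Evaluating at (u, v) = (-3, -3/2): E = 577, F = 216, G = 82.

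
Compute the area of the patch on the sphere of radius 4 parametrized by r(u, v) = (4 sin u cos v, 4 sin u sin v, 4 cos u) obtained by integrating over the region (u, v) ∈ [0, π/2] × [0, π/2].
Area = 8*pi

Area = ∫∫ √(EG − F²) du dv with √(EG − F²) = 16*Abs(sin(u)). Integrating over [0, π/2] × [0, π/2] gives 8*pi.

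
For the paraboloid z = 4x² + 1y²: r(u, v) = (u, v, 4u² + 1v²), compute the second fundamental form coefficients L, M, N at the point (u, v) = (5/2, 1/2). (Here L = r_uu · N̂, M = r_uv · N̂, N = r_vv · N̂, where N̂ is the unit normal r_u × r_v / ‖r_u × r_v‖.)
L = 4*sqrt(402)/201;  M = 0;  N = sqrt(402)/201

Compute the unit normal N̂(u, v) = (-8*u/sqrt(64*u^2 + 4*v^2 + 1), -2*v/sqrt(64*u^2 + 4*v^2 + 1), 1/sqrt(64*u^2 + 4*v^2 + 1)), and the second partials r_uu, r_uv, r_vv. Take dot products:
  L(u, v) = r_uu · N̂ = 8/sqrt(64*u^2 + 4*v^2 + 1),
  M(u, v) = r_uv · N̂ = 0,
  N(u, v) = r_vv · N̂ = 2/sqrt(64*u^2 + 4*v^2 + 1).
Evaluating at (u, v) = (5/2, 1/2):
  L = 4*sqrt(402)/201, M = 0, N = sqrt(402)/201.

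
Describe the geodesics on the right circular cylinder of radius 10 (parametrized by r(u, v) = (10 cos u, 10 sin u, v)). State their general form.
The cylinder is flat (K = 0) and locally isometric to the plane via the development (u, v) ↦ (10 u, v). Geodesics are the pre-images of straight lines: circles (v constant), vertical lines (u constant), and helices (v = c · u + d) for constants c, d.

A right cylinder has E = 10², F = 0, G = 1, so EG − F² = 10², and L = −10, M = N = 0, giving K = (LN − M²)/(EG − F²) = 0 everywhere. A flat surface is locally isometric to the Euclidean plane via the map (u, v) ↦ (10 u, v). Straight lines in the (x̃, ỹ) plane pull back to: (a) horizontal circles (v = const), (b) vertical generators (u = const), and (c) helices (10 u tan θ = v, i.e. v = c · u + d).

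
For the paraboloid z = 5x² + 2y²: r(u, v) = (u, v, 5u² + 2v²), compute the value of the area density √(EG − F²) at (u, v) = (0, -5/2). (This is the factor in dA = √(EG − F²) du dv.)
√(EG − F²)|_{(0, -5/2)} = sqrt(101)

E = 100*u^2 + 1, F = 40*u*v, G = 16*v^2 + 1, so EG − F² = 100*u^2 + 16*v^2 + 1. Taking the positive square root: √(EG − F²) = sqrt(100*u^2 + 16*v^2 + 1). At (u, v) = (0, -5/2): sqrt(101).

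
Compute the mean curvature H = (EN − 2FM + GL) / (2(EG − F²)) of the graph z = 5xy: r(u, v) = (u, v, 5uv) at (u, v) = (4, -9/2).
H = 18000*sqrt(3629)/13169641

With E = 25*v^2 + 1, F = 25*u*v, G = 25*u^2 + 1, L = 0, M = 5/sqrt(25*u^2 + 25*v^2 + 1), N = 0, assemble
  H = (EN − 2FM + GL) / (2(EG − F²)) = -125*u*v/(25*u^2 + 25*v^2 + 1)^(3/2).
At (u, v) = (4, -9/2): H = 18000*sqrt(3629)/13169641.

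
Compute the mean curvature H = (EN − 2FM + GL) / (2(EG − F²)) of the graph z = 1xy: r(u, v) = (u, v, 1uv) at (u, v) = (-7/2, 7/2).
H = 49*sqrt(102)/5202

With E = v^2 + 1, F = u*v, G = u^2 + 1, L = 0, M = 1/sqrt(u^2 + v^2 + 1), N = 0, assemble
  H = (EN − 2FM + GL) / (2(EG − F²)) = -u*v/(u^2 + v^2 + 1)^(3/2).
At (u, v) = (-7/2, 7/2): H = 49*sqrt(102)/5202.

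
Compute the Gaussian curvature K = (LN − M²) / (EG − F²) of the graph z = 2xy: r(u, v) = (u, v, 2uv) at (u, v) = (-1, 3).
K = -4/1681

Coefficients of the first fundamental form: E = 4*v^2 + 1, F = 4*u*v, G = 4*u^2 + 1.
Coefficients of the second fundamental form: L = 0, M = 2/sqrt(4*u^2 + 4*v^2 + 1), N = 0.
Assemble K = (LN − M²)/(EG − F²) = -4/(16*u^4 + 32*u^2*v^2 + 8*u^2 + 16*v^4 + 8*v^2 + 1). At (u, v) = (-1, 3): K = -4/1681.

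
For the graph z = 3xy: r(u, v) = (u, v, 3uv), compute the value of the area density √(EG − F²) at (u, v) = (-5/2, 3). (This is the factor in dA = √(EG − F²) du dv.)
√(EG − F²)|_{(-5/2, 3)} = sqrt(553)/2

E = 9*v^2 + 1, F = 9*u*v, G = 9*u^2 + 1, so EG − F² = 9*u^2 + 9*v^2 + 1. Taking the positive square root: √(EG − F²) = sqrt(9*u^2 + 9*v^2 + 1). At (u, v) = (-5/2, 3): sqrt(553)/2.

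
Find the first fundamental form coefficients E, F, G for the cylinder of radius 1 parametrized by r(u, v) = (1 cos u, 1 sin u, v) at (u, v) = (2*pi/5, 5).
E = 1;  F = 0;  G = 1

Partials: r_u = (-sin(u), cos(u), 0), r_v = (0, 0, 1). As functions of (u, v):
  E = r_u · r_u = 1,
  F = r_u · r_v = 0,
  G = r_v · r_v = 1.
Evaluating at (u, v) = (2*pi/5, 5): E = 1, F = 0, G = 1.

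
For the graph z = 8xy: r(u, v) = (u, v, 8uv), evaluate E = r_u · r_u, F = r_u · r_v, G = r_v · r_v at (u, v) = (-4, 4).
E = 1025;  F = -1024;  G = 1025

Partials: r_u = (1, 0, 8*v), r_v = (0, 1, 8*u). As functions of (u, v):
  E = r_u · r_u = 64*v^2 + 1,
  F = r_u · r_v = 64*u*v,
  G = r_v · r_v = 64*u^2 + 1.
Evaluating at (u, v) = (-4, 4): E = 1025, F = -1024, G = 1025.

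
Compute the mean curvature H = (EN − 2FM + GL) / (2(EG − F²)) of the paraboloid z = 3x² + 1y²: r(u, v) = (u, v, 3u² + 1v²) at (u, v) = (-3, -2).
H = 376*sqrt(341)/116281

With E = 36*u^2 + 1, F = 12*u*v, G = 4*v^2 + 1, L = 6/sqrt(36*u^2 + 4*v^2 + 1), M = 0, N = 2/sqrt(36*u^2 + 4*v^2 + 1), assemble
  H = (EN − 2FM + GL) / (2(EG − F²)) = 4*(9*u^2 + 3*v^2 + 1)/(36*u^2 + 4*v^2 + 1)^(3/2).
At (u, v) = (-3, -2): H = 376*sqrt(341)/116281.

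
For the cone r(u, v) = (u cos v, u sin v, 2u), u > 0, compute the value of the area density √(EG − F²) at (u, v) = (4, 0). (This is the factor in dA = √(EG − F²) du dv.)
√(EG − F²)|_{(4, 0)} = 4*sqrt(5)

E = 5, F = 0, G = u^2, so EG − F² = 5*u^2. Taking the positive square root: √(EG − F²) = sqrt(5)*Abs(u). At (u, v) = (4, 0): 4*sqrt(5).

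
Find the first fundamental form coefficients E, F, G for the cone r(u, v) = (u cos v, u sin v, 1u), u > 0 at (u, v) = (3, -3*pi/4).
E = 2;  F = 0;  G = 9

Partials: r_u = (cos(v), sin(v), 1), r_v = (-u*sin(v), u*cos(v), 0). As functions of (u, v):
  E = r_u · r_u = 2,
  F = r_u · r_v = 0,
  G = r_v · r_v = u^2.
Evaluating at (u, v) = (3, -3*pi/4): E = 2, F = 0, G = 9.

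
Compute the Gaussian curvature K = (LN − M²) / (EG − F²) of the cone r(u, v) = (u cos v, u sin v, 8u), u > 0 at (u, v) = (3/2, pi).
K = 0

Coefficients of the first fundamental form: E = 65, F = 0, G = u^2.
Coefficients of the second fundamental form: L = 0, M = 0, N = 8*sqrt(65)*u^2/(65*Abs(u)).
Assemble K = (LN − M²)/(EG − F²) = 0. At (u, v) = (3/2, pi): K = 0.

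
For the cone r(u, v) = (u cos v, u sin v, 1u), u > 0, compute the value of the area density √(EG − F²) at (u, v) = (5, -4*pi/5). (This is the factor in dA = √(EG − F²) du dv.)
√(EG − F²)|_{(5, -4*pi/5)} = 5*sqrt(2)

E = 2, F = 0, G = u^2, so EG − F² = 2*u^2. Taking the positive square root: √(EG − F²) = sqrt(2)*Abs(u). At (u, v) = (5, -4*pi/5): 5*sqrt(2).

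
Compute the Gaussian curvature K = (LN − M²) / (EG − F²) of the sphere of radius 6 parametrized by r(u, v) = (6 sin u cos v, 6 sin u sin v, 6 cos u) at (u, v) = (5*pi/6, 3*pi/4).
K = 1/36

Coefficients of the first fundamental form: E = 36, F = 0, G = 36*sin(u)^2.
Coefficients of the second fundamental form: L = -6*sin(u)/Abs(sin(u)), M = 0, N = -6*sin(u)^3/Abs(sin(u)).
Assemble K = (LN − M²)/(EG − F²) = 1/36. At (u, v) = (5*pi/6, 3*pi/4): K = 1/36.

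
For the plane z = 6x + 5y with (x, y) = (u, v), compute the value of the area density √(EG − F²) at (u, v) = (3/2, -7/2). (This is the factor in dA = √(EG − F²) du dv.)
√(EG − F²)|_{(3/2, -7/2)} = sqrt(62)

E = 37, F = 30, G = 26, so EG − F² = 62. Taking the positive square root: √(EG − F²) = sqrt(62). At (u, v) = (3/2, -7/2): sqrt(62).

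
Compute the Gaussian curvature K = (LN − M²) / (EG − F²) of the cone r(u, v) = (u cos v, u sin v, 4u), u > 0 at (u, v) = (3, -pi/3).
K = 0

Coefficients of the first fundamental form: E = 17, F = 0, G = u^2.
Coefficients of the second fundamental form: L = 0, M = 0, N = 4*sqrt(17)*u^2/(17*Abs(u)).
Assemble K = (LN − M²)/(EG − F²) = 0. At (u, v) = (3, -pi/3): K = 0.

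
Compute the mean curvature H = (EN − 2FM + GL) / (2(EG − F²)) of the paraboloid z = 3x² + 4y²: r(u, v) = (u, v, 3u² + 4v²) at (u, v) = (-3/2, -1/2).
H = 379*sqrt(2)/1372

With E = 36*u^2 + 1, F = 48*u*v, G = 64*v^2 + 1, L = 6/sqrt(36*u^2 + 64*v^2 + 1), M = 0, N = 8/sqrt(36*u^2 + 64*v^2 + 1), assemble
  H = (EN − 2FM + GL) / (2(EG − F²)) = (144*u^2 + 192*v^2 + 7)/(36*u^2 + 64*v^2 + 1)^(3/2).
At (u, v) = (-3/2, -1/2): H = 379*sqrt(2)/1372.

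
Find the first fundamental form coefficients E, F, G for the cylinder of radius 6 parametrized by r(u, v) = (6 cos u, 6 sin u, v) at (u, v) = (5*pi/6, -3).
E = 36;  F = 0;  G = 1

Partials: r_u = (-6*sin(u), 6*cos(u), 0), r_v = (0, 0, 1). As functions of (u, v):
  E = r_u · r_u = 36,
  F = r_u · r_v = 0,
  G = r_v · r_v = 1.
Evaluating at (u, v) = (5*pi/6, -3): E = 36, F = 0, G = 1.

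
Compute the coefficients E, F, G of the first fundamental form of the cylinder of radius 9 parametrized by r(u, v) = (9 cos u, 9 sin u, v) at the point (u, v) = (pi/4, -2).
E = 81;  F = 0;  G = 1

Partials: r_u = (-9*sin(u), 9*cos(u), 0), r_v = (0, 0, 1). As functions of (u, v):
  E = r_u · r_u = 81,
  F = r_u · r_v = 0,
  G = r_v · r_v = 1.
Evaluating at (u, v) = (pi/4, -2): E = 81, F = 0, G = 1.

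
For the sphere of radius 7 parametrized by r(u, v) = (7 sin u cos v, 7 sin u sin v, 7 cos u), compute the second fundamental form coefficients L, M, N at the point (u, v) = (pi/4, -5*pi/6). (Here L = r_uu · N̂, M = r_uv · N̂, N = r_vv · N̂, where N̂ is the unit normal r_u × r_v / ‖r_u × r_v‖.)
L = -7;  M = 0;  N = -7/2

Compute the unit normal N̂(u, v) = (sin(u)^2*cos(v)/Abs(sin(u)), sin(u)^2*sin(v)/Abs(sin(u)), sin(2*u)/(2*Abs(sin(u)))), and the second partials r_uu, r_uv, r_vv. Take dot products:
  L(u, v) = r_uu · N̂ = -7*sin(u)/Abs(sin(u)),
  M(u, v) = r_uv · N̂ = 0,
  N(u, v) = r_vv · N̂ = -7*sin(u)^3/Abs(sin(u)).
Evaluating at (u, v) = (pi/4, -5*pi/6):
  L = -7, M = 0, N = -7/2.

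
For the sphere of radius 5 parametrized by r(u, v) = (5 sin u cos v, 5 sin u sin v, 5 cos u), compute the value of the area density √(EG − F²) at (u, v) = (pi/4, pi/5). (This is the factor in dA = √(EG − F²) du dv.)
√(EG − F²)|_{(pi/4, pi/5)} = 25*sqrt(2)/2

E = 25, F = 0, G = 25*sin(u)^2, so EG − F² = 625*sin(u)^2. Taking the positive square root: √(EG − F²) = 25*Abs(sin(u)). At (u, v) = (pi/4, pi/5): 25*sqrt(2)/2.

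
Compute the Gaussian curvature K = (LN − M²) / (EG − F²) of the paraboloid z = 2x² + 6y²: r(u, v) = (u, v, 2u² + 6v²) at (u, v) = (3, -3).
K = 48/2076481

Coefficients of the first fundamental form: E = 16*u^2 + 1, F = 48*u*v, G = 144*v^2 + 1.
Coefficients of the second fundamental form: L = 4/sqrt(16*u^2 + 144*v^2 + 1), M = 0, N = 12/sqrt(16*u^2 + 144*v^2 + 1).
Assemble K = (LN − M²)/(EG − F²) = 48/(256*u^4 + 4608*u^2*v^2 + 32*u^2 + 20736*v^4 + 288*v^2 + 1). At (u, v) = (3, -3): K = 48/2076481.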